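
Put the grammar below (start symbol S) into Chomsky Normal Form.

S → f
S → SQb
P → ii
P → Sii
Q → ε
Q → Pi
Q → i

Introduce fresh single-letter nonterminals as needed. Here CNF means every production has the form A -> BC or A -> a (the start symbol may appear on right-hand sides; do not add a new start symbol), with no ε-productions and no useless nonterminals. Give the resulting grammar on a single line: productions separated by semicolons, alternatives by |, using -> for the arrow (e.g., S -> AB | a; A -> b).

Nullable: {Q}; after ε-elimination: S -> f | Sb | SQb; P -> ii | Sii; Q -> i | Pi.
No unit productions to eliminate.
TERM: introduce B -> b, A -> i and substitute in every rule of length ≥2.
BIN: P -> SAA becomes P -> SC, C -> AA; S -> SQB becomes S -> SD, D -> QB.

S -> f | SB | SD; A -> i; B -> b; C -> AA; D -> QB; P -> AA | SC; Q -> i | PA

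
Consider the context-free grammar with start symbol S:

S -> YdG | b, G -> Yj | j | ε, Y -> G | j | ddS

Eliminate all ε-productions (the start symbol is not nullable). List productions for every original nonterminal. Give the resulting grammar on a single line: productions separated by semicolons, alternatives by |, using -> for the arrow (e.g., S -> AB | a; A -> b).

S -> b | d | Yd | dG | YdG; G -> j | Yj; Y -> G | j | ddS

Nullable set: {G, Y}.
S -> YdG: Y, G nullable, giving Yd | YdG | d | dG.
Drop G -> ε.
G -> Yj: Y nullable, giving Yj | j.
Y -> G: G nullable, giving G.
Unchanged (no nullable symbols): S -> b; G -> j; Y -> ddS; Y -> j.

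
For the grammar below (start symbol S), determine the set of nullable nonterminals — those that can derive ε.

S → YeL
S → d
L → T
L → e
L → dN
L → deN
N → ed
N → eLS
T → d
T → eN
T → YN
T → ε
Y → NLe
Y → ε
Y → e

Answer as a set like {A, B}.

{L, T, Y}

Directly nullable (have an ε-rule): {T, Y}.
L is nullable via L -> T (every symbol on the right is already known nullable).
Not nullable: N, S — each has a terminal in every rule's right-hand side or depends on a non-nullable symbol.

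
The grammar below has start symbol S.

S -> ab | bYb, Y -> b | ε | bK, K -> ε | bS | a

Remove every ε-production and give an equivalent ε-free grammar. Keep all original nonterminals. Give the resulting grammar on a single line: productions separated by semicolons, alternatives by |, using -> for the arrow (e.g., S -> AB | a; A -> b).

S -> ab | bb | bYb; K -> a | bS; Y -> b | bK

Nullable set: {K, Y}.
S -> bYb: Y nullable, giving bYb | bb.
Drop K -> ε.
Drop Y -> ε.
Y -> bK: K nullable, giving b | bK.
Unchanged (no nullable symbols): S -> ab; K -> a; K -> bS; Y -> b.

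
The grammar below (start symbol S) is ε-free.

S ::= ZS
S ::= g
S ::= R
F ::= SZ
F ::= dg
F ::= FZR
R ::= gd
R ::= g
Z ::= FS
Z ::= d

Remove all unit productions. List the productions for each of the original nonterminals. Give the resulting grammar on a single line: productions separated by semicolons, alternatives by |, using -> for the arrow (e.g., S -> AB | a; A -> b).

S -> g | ZS | gd; F -> SZ | dg | FZR; R -> g | gd; Z -> d | FS

Unit productions: S->R.
Unit pairs (A ⇒* B via units): (S,R).
S: inherits non-unit rules of {R, S} → ZS | g | gd.
F: inherits non-unit rules of {F} → FZR | SZ | dg.
R: inherits non-unit rules of {R} → g | gd.
Z: inherits non-unit rules of {Z} → FS | d.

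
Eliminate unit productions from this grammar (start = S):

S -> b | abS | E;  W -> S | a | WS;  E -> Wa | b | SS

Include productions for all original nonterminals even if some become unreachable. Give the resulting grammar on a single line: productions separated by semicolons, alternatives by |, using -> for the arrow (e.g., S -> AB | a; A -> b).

S -> b | SS | Wa | abS; E -> b | SS | Wa; W -> a | b | SS | WS | Wa | abS

Unit productions: S->E, W->S.
Unit pairs (A ⇒* B via units): (S,E), (W,E), (W,S).
S: inherits non-unit rules of {E, S} → SS | Wa | abS | b.
E: inherits non-unit rules of {E} → SS | Wa | b.
W: inherits non-unit rules of {E, S, W} → SS | WS | Wa | a | abS | b.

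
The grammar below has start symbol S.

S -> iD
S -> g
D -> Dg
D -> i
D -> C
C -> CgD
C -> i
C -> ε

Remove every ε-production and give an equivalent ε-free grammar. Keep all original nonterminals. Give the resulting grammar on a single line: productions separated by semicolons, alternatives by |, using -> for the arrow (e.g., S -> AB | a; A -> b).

S -> g | i | iD; C -> g | i | Cg | gD | CgD; D -> C | g | i | Dg

Nullable set: {C, D}.
S -> iD: D nullable, giving i | iD.
Drop C -> ε.
C -> CgD: C, D nullable, giving Cg | CgD | g | gD.
D -> C: C nullable, giving C.
D -> Dg: D nullable, giving Dg | g.
Unchanged (no nullable symbols): S -> g; C -> i; D -> i.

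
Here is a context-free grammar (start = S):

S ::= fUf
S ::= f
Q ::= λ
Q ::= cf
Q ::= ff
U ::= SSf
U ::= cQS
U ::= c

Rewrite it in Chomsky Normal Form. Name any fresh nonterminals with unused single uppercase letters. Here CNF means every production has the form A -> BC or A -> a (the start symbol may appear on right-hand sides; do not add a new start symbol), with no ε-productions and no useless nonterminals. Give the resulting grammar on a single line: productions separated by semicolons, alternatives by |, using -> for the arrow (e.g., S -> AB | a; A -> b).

S -> f | BC; A -> c; B -> f; C -> UB; D -> QS; E -> SB; Q -> AB | BB; U -> c | AD | AS | SE

Nullable: {Q}; after ε-elimination: S -> f | fUf; Q -> cf | ff; U -> c | cS | SSf | cQS.
No unit productions to eliminate.
TERM: introduce A -> c, B -> f and substitute in every rule of length ≥2.
BIN: S -> BUB becomes S -> BC, C -> UB; U -> AQS becomes U -> AD, D -> QS; U -> SSB becomes U -> SE, E -> SB.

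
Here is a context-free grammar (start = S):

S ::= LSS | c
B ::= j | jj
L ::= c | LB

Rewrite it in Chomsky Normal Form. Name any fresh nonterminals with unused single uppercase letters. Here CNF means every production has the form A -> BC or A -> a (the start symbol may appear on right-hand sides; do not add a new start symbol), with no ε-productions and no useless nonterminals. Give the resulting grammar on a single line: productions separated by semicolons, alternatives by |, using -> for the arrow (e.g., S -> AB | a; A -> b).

S -> c | LC; A -> j; B -> j | AA; C -> SS; L -> c | LB

No ε-productions.
No unit productions to eliminate.
TERM: introduce A -> j and substitute in every rule of length ≥2.
BIN: S -> LSS becomes S -> LC, C -> SS.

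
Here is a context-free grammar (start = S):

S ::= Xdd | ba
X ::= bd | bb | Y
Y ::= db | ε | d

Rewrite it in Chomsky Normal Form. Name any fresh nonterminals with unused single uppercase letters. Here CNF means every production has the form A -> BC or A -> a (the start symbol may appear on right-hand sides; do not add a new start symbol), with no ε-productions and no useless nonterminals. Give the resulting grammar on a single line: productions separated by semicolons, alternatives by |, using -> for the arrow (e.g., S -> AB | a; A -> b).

Nullable: {X, Y}; after ε-elimination: S -> ba | dd | Xdd; X -> Y | bb | bd; Y -> d | db.
After unit-elimination: S -> ba | dd | Xdd; X -> d | bb | bd | db; Y -> d | db.
TERM: introduce C -> a, B -> b, A -> d and substitute in every rule of length ≥2.
BIN: S -> XAA becomes S -> XD, D -> AA.
Drop unreachable/unproductive: Y.

S -> AA | BC | XD; A -> d; B -> b; C -> a; D -> AA; X -> d | AB | BA | BB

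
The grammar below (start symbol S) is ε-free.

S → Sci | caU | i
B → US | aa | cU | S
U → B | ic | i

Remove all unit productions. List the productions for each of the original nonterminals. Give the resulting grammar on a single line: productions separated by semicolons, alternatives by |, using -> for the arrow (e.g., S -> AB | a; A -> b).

Unit productions: B->S, U->B.
Unit pairs (A ⇒* B via units): (B,S), (U,B), (U,S).
S: inherits non-unit rules of {S} → Sci | caU | i.
B: inherits non-unit rules of {B, S} → Sci | US | aa | cU | caU | i.
U: inherits non-unit rules of {B, S, U} → Sci | US | aa | cU | caU | i | ic.

S -> i | Sci | caU; B -> i | US | aa | cU | Sci | caU; U -> i | US | aa | cU | ic | Sci | caU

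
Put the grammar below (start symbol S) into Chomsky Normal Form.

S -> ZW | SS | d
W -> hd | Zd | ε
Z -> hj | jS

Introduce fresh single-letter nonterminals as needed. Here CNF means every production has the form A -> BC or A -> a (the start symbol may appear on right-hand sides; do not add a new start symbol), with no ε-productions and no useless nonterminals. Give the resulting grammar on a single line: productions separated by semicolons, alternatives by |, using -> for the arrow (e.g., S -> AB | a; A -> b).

Nullable: {W}; after ε-elimination: S -> Z | d | SS | ZW; W -> Zd | hd; Z -> hj | jS.
After unit-elimination: S -> d | SS | ZW | hj | jS; W -> Zd | hd; Z -> hj | jS.
TERM: introduce C -> d, A -> h, B -> j and substitute in every rule of length ≥2.

S -> d | AB | BS | SS | ZW; A -> h; B -> j; C -> d; W -> AC | ZC; Z -> AB | BS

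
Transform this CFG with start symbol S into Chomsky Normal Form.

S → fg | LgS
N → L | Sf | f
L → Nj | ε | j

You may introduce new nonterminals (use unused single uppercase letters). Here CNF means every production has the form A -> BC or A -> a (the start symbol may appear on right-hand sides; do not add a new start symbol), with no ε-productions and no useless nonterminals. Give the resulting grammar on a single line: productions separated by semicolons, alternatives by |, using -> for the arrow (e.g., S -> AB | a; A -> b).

S -> BC | CS | LD; A -> j; B -> f; C -> g; D -> CS; L -> j | NA; N -> f | j | NA | SB

Nullable: {L, N}; after ε-elimination: S -> fg | gS | LgS; L -> j | Nj; N -> L | f | Sf.
After unit-elimination: S -> fg | gS | LgS; L -> j | Nj; N -> f | j | Nj | Sf.
TERM: introduce B -> f, C -> g, A -> j and substitute in every rule of length ≥2.
BIN: S -> LCS becomes S -> LD, D -> CS.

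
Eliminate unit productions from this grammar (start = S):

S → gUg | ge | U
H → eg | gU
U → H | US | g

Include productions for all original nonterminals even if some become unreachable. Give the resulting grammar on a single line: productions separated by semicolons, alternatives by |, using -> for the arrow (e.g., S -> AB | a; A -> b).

S -> g | US | eg | gU | ge | gUg; H -> eg | gU; U -> g | US | eg | gU

Unit productions: S->U, U->H.
Unit pairs (A ⇒* B via units): (S,H), (S,U), (U,H).
S: inherits non-unit rules of {H, S, U} → US | eg | g | gU | gUg | ge.
H: inherits non-unit rules of {H} → eg | gU.
U: inherits non-unit rules of {H, U} → US | eg | g | gU.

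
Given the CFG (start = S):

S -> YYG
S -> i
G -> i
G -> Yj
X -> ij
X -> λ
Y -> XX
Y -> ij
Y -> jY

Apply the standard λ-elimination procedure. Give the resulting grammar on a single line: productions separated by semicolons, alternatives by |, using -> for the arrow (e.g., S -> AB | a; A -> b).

S -> G | i | YG | YYG; G -> i | j | Yj; X -> ij; Y -> X | j | XX | ij | jY

Nullable set: {X, Y}.
S -> YYG: Y, Y nullable, giving G | YG | YYG.
G -> Yj: Y nullable, giving Yj | j.
Drop X -> λ.
Y -> XX: X, X nullable, giving X | XX.
Y -> jY: Y nullable, giving j | jY.
Unchanged (no nullable symbols): S -> i; G -> i; X -> ij; Y -> ij.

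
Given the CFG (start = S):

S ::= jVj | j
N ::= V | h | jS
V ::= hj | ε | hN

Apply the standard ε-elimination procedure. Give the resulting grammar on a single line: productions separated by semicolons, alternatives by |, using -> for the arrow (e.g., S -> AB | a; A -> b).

Nullable set: {N, V}.
S -> jVj: V nullable, giving jVj | jj.
N -> V: V nullable, giving V.
Drop V -> ε.
V -> hN: N nullable, giving h | hN.
Unchanged (no nullable symbols): S -> j; N -> h; N -> jS; V -> hj.

S -> j | jj | jVj; N -> V | h | jS; V -> h | hN | hj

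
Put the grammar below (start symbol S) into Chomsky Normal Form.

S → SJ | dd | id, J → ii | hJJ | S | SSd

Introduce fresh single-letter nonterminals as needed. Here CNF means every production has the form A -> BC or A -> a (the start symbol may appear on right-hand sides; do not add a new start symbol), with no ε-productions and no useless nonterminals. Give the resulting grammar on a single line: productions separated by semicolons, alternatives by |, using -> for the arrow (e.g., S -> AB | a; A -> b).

S -> AA | CA | SJ; A -> d; B -> h; C -> i; D -> JJ; E -> SA; J -> AA | BD | CA | CC | SE | SJ

No ε-productions.
After unit-elimination: S -> SJ | dd | id; J -> SJ | dd | id | ii | SSd | hJJ.
TERM: introduce A -> d, B -> h, C -> i and substitute in every rule of length ≥2.
BIN: J -> BJJ becomes J -> BD, D -> JJ; J -> SSA becomes J -> SE, E -> SA.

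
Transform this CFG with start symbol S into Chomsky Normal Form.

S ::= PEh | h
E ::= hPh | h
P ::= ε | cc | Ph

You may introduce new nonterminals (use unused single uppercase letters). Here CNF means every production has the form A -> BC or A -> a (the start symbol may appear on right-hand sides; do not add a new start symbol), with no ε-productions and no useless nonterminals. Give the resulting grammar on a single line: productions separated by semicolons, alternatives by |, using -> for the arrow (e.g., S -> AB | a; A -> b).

S -> h | EA | PD; A -> h; B -> c; C -> PA; D -> EA; E -> h | AA | AC; P -> h | BB | PA

Nullable: {P}; after ε-elimination: S -> h | Eh | PEh; E -> h | hh | hPh; P -> h | Ph | cc.
No unit productions to eliminate.
TERM: introduce B -> c, A -> h and substitute in every rule of length ≥2.
BIN: E -> APA becomes E -> AC, C -> PA; S -> PEA becomes S -> PD, D -> EA.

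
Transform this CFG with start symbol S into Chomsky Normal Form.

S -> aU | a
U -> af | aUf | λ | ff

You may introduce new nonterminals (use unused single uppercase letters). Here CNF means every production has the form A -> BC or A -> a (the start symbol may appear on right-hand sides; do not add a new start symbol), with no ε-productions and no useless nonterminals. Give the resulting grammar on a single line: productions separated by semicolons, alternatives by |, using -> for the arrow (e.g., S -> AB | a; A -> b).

Nullable: {U}; after ε-elimination: S -> a | aU; U -> af | ff | aUf.
No unit productions to eliminate.
TERM: introduce A -> a, B -> f and substitute in every rule of length ≥2.
BIN: U -> AUB becomes U -> AC, C -> UB.

S -> a | AU; A -> a; B -> f; C -> UB; U -> AB | AC | BB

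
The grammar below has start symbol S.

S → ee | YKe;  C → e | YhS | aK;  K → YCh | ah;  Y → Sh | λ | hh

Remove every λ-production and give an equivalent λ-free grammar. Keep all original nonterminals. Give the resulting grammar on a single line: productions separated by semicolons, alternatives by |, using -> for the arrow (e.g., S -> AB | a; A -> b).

S -> Ke | ee | YKe; C -> e | aK | hS | YhS; K -> Ch | ah | YCh; Y -> Sh | hh

Nullable set: {Y}.
S -> YKe: Y nullable, giving Ke | YKe.
C -> YhS: Y nullable, giving YhS | hS.
K -> YCh: Y nullable, giving Ch | YCh.
Drop Y -> λ.
Unchanged (no nullable symbols): S -> ee; C -> aK; C -> e; K -> ah; Y -> Sh; Y -> hh.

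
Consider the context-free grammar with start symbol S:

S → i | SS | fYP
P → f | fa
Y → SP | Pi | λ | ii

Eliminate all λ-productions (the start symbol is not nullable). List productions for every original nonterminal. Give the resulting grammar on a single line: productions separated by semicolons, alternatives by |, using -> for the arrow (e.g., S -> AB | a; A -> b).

Nullable set: {Y}.
S -> fYP: Y nullable, giving fP | fYP.
Drop Y -> λ.
Unchanged (no nullable symbols): S -> SS; S -> i; P -> f; P -> fa; Y -> Pi; Y -> SP; Y -> ii.

S -> i | SS | fP | fYP; P -> f | fa; Y -> Pi | SP | ii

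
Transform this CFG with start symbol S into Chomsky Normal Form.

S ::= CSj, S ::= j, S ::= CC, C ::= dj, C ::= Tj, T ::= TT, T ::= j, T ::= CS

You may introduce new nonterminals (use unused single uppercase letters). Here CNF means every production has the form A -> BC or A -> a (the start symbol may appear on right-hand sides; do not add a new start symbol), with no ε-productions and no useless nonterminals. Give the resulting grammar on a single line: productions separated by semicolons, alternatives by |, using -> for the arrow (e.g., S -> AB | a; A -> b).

No ε-productions.
No unit productions to eliminate.
TERM: introduce B -> d, A -> j and substitute in every rule of length ≥2.
BIN: S -> CSA becomes S -> CD, D -> SA.

S -> j | CC | CD; A -> j; B -> d; C -> BA | TA; D -> SA; T -> j | CS | TT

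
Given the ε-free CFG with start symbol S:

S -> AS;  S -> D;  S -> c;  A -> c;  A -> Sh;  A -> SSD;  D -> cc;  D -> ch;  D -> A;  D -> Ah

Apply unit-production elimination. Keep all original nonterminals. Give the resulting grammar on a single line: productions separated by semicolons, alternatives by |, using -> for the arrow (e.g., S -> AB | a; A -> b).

S -> c | AS | Ah | Sh | cc | ch | SSD; A -> c | Sh | SSD; D -> c | Ah | Sh | cc | ch | SSD

Unit productions: D->A, S->D.
Unit pairs (A ⇒* B via units): (D,A), (S,A), (S,D).
S: inherits non-unit rules of {A, D, S} → AS | Ah | SSD | Sh | c | cc | ch.
A: inherits non-unit rules of {A} → SSD | Sh | c.
D: inherits non-unit rules of {A, D} → Ah | SSD | Sh | c | cc | ch.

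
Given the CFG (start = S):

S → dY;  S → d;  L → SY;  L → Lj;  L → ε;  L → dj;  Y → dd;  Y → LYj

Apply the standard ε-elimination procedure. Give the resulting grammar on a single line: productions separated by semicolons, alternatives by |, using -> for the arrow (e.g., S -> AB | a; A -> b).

Nullable set: {L}.
Drop L -> ε.
L -> Lj: L nullable, giving Lj | j.
Y -> LYj: L nullable, giving LYj | Yj.
Unchanged (no nullable symbols): S -> d; S -> dY; L -> SY; L -> dj; Y -> dd.

S -> d | dY; L -> j | Lj | SY | dj; Y -> Yj | dd | LYj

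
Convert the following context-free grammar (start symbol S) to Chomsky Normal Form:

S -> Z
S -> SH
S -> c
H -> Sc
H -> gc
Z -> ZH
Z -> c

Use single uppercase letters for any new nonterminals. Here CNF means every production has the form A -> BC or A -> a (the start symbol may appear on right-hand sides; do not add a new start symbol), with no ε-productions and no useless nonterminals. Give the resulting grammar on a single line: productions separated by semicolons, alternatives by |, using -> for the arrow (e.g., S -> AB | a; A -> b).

No ε-productions.
After unit-elimination: S -> c | SH | ZH; H -> Sc | gc; Z -> c | ZH.
TERM: introduce A -> c, B -> g and substitute in every rule of length ≥2.

S -> c | SH | ZH; A -> c; B -> g; H -> BA | SA; Z -> c | ZH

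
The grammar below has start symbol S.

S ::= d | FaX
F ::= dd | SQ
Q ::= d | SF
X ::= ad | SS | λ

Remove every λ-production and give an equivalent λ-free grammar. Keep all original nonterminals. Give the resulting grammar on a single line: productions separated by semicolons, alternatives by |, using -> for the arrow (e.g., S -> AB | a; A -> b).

Nullable set: {X}.
S -> FaX: X nullable, giving Fa | FaX.
Drop X -> λ.
Unchanged (no nullable symbols): S -> d; F -> SQ; F -> dd; Q -> SF; Q -> d; X -> SS; X -> ad.

S -> d | Fa | FaX; F -> SQ | dd; Q -> d | SF; X -> SS | ad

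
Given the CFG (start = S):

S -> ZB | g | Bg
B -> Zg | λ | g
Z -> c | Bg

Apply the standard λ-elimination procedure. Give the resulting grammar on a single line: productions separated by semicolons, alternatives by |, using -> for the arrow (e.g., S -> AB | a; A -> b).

S -> Z | g | Bg | ZB; B -> g | Zg; Z -> c | g | Bg

Nullable set: {B}.
S -> Bg: B nullable, giving Bg | g.
S -> ZB: B nullable, giving Z | ZB.
Drop B -> λ.
Z -> Bg: B nullable, giving Bg | g.
Unchanged (no nullable symbols): S -> g; B -> Zg; B -> g; Z -> c.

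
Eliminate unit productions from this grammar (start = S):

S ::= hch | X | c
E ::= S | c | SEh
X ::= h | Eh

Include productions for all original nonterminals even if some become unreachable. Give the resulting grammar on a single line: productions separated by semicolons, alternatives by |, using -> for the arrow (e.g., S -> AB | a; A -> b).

Unit productions: E->S, S->X.
Unit pairs (A ⇒* B via units): (E,S), (E,X), (S,X).
S: inherits non-unit rules of {S, X} → Eh | c | h | hch.
E: inherits non-unit rules of {E, S, X} → Eh | SEh | c | h | hch.
X: inherits non-unit rules of {X} → Eh | h.

S -> c | h | Eh | hch; E -> c | h | Eh | SEh | hch; X -> h | Eh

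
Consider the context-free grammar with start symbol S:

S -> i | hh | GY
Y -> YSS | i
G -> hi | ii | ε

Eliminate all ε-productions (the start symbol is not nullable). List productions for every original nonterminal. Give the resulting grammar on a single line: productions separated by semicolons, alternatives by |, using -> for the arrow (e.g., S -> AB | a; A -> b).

S -> Y | i | GY | hh; G -> hi | ii; Y -> i | YSS

Nullable set: {G}.
S -> GY: G nullable, giving GY | Y.
Drop G -> ε.
Unchanged (no nullable symbols): S -> hh; S -> i; G -> hi; G -> ii; Y -> YSS; Y -> i.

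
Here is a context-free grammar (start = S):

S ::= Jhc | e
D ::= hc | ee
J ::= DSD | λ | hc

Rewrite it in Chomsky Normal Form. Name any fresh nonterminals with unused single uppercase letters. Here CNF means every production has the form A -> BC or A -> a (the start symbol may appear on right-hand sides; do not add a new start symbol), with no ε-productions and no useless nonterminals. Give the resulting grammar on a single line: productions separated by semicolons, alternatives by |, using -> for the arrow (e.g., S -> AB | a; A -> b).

Nullable: {J}; after ε-elimination: S -> e | hc | Jhc; D -> ee | hc; J -> hc | DSD.
No unit productions to eliminate.
TERM: introduce C -> c, A -> e, B -> h and substitute in every rule of length ≥2.
BIN: J -> DSD becomes J -> DE, E -> SD; S -> JBC becomes S -> JF, F -> BC.

S -> e | BC | JF; A -> e; B -> h; C -> c; D -> AA | BC; E -> SD; F -> BC; J -> BC | DE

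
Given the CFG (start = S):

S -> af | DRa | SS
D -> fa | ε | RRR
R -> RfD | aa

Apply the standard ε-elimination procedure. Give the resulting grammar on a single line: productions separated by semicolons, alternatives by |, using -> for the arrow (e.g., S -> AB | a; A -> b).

Nullable set: {D}.
S -> DRa: D nullable, giving DRa | Ra.
Drop D -> ε.
R -> RfD: D nullable, giving Rf | RfD.
Unchanged (no nullable symbols): S -> SS; S -> af; D -> RRR; D -> fa; R -> aa.

S -> Ra | SS | af | DRa; D -> fa | RRR; R -> Rf | aa | RfD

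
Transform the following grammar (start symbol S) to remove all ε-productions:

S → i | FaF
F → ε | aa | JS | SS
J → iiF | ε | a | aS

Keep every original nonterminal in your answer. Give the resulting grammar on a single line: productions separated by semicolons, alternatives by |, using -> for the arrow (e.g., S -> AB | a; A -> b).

S -> a | i | Fa | aF | FaF; F -> S | JS | SS | aa; J -> a | aS | ii | iiF

Nullable set: {F, J}.
S -> FaF: F, F nullable, giving Fa | FaF | a | aF.
Drop F -> ε.
F -> JS: J nullable, giving JS | S.
Drop J -> ε.
J -> iiF: F nullable, giving ii | iiF.
Unchanged (no nullable symbols): S -> i; F -> SS; F -> aa; J -> a; J -> aS.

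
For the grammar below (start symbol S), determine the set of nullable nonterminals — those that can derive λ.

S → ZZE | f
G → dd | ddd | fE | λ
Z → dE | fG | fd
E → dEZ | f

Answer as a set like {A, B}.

{G}

Directly nullable (have an ε-rule): {G}.
Not nullable: E, S, Z — each has a terminal in every rule's right-hand side or depends on a non-nullable symbol.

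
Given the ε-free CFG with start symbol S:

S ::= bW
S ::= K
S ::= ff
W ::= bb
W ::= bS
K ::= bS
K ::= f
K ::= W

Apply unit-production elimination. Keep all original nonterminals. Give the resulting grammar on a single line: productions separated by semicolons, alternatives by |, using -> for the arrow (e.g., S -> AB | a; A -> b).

Unit productions: K->W, S->K.
Unit pairs (A ⇒* B via units): (K,W), (S,K), (S,W).
S: inherits non-unit rules of {K, S, W} → bS | bW | bb | f | ff.
K: inherits non-unit rules of {K, W} → bS | bb | f.
W: inherits non-unit rules of {W} → bS | bb.

S -> f | bS | bW | bb | ff; K -> f | bS | bb; W -> bS | bb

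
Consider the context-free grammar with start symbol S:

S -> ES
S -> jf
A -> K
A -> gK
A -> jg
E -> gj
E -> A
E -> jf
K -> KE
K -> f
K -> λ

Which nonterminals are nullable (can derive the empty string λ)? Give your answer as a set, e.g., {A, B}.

{A, E, K}

Directly nullable (have an ε-rule): {K}.
A is nullable via A -> K (every symbol on the right is already known nullable).
E is nullable via E -> A (every symbol on the right is already known nullable).
Not nullable: S — each has a terminal in every rule's right-hand side or depends on a non-nullable symbol.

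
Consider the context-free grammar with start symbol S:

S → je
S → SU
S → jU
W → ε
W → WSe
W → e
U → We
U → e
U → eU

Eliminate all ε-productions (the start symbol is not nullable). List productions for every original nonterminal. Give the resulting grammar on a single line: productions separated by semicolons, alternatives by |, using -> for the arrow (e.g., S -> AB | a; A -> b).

S -> SU | jU | je; U -> e | We | eU; W -> e | Se | WSe

Nullable set: {W}.
U -> We: W nullable, giving We | e.
Drop W -> ε.
W -> WSe: W nullable, giving Se | WSe.
Unchanged (no nullable symbols): S -> SU; S -> jU; S -> je; U -> e; U -> eU; W -> e.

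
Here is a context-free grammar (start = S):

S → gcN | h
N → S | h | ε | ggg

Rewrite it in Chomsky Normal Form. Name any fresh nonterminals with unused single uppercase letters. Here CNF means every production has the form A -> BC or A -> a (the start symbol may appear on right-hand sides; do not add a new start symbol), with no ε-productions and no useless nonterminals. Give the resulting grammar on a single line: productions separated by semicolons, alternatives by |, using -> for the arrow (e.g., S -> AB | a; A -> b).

Nullable: {N}; after ε-elimination: S -> h | gc | gcN; N -> S | h | ggg.
After unit-elimination: S -> h | gc | gcN; N -> h | gc | gcN | ggg.
TERM: introduce B -> c, A -> g and substitute in every rule of length ≥2.
BIN: N -> AAA becomes N -> AC, C -> AA; N -> ABN becomes N -> AD, D -> BN; S -> ABN becomes S -> AE, E -> BN.

S -> h | AB | AE; A -> g; B -> c; C -> AA; D -> BN; E -> BN; N -> h | AB | AC | AD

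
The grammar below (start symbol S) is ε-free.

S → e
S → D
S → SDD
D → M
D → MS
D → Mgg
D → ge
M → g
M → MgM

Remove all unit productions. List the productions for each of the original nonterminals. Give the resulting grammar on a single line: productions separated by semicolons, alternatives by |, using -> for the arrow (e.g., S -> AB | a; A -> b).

S -> e | g | MS | ge | MgM | Mgg | SDD; D -> g | MS | ge | MgM | Mgg; M -> g | MgM

Unit productions: D->M, S->D.
Unit pairs (A ⇒* B via units): (D,M), (S,D), (S,M).
S: inherits non-unit rules of {D, M, S} → MS | MgM | Mgg | SDD | e | g | ge.
D: inherits non-unit rules of {D, M} → MS | MgM | Mgg | g | ge.
M: inherits non-unit rules of {M} → MgM | g.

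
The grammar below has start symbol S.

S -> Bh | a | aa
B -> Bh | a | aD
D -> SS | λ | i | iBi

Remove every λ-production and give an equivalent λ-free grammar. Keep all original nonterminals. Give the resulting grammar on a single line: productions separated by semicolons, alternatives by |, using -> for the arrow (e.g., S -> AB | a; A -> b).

Nullable set: {D}.
B -> aD: D nullable, giving a | aD.
Drop D -> λ.
Unchanged (no nullable symbols): S -> Bh; S -> a; S -> aa; B -> Bh; B -> a; D -> SS; D -> i; D -> iBi.

S -> a | Bh | aa; B -> a | Bh | aD; D -> i | SS | iBi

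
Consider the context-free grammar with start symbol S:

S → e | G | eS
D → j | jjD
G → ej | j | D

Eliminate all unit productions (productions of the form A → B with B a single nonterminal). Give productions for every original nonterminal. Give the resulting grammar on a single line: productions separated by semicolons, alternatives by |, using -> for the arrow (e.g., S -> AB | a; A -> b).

Unit productions: G->D, S->G.
Unit pairs (A ⇒* B via units): (G,D), (S,D), (S,G).
S: inherits non-unit rules of {D, G, S} → e | eS | ej | j | jjD.
D: inherits non-unit rules of {D} → j | jjD.
G: inherits non-unit rules of {D, G} → ej | j | jjD.

S -> e | j | eS | ej | jjD; D -> j | jjD; G -> j | ej | jjD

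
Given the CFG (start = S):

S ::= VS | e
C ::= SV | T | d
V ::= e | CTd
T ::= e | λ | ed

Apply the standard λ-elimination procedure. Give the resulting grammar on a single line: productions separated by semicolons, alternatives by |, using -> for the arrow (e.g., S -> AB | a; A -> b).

Nullable set: {C, T}.
C -> T: T nullable, giving T.
Drop T -> λ.
V -> CTd: C, T nullable, giving CTd | Cd | Td | d.
Unchanged (no nullable symbols): S -> VS; S -> e; C -> SV; C -> d; T -> e; T -> ed; V -> e.

S -> e | VS; C -> T | d | SV; T -> e | ed; V -> d | e | Cd | Td | CTd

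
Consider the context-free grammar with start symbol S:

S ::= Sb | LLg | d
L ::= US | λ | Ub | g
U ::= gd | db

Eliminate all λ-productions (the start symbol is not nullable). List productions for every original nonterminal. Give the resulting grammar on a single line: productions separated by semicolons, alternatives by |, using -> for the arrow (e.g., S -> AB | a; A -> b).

S -> d | g | Lg | Sb | LLg; L -> g | US | Ub; U -> db | gd

Nullable set: {L}.
S -> LLg: L, L nullable, giving LLg | Lg | g.
Drop L -> λ.
Unchanged (no nullable symbols): S -> Sb; S -> d; L -> US; L -> Ub; L -> g; U -> db; U -> gd.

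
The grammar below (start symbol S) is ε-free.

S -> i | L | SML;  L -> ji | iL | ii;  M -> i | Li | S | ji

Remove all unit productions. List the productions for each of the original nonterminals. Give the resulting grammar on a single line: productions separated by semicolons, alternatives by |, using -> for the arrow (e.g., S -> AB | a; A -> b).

S -> i | iL | ii | ji | SML; L -> iL | ii | ji; M -> i | Li | iL | ii | ji | SML

Unit productions: M->S, S->L.
Unit pairs (A ⇒* B via units): (M,L), (M,S), (S,L).
S: inherits non-unit rules of {L, S} → SML | i | iL | ii | ji.
L: inherits non-unit rules of {L} → iL | ii | ji.
M: inherits non-unit rules of {L, M, S} → Li | SML | i | iL | ii | ji.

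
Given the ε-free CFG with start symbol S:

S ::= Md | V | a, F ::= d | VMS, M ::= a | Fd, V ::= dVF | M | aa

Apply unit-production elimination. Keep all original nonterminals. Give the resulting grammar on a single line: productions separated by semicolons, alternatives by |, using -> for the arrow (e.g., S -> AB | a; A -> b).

S -> a | Fd | Md | aa | dVF; F -> d | VMS; M -> a | Fd; V -> a | Fd | aa | dVF

Unit productions: S->V, V->M.
Unit pairs (A ⇒* B via units): (S,M), (S,V), (V,M).
S: inherits non-unit rules of {M, S, V} → Fd | Md | a | aa | dVF.
F: inherits non-unit rules of {F} → VMS | d.
M: inherits non-unit rules of {M} → Fd | a.
V: inherits non-unit rules of {M, V} → Fd | a | aa | dVF.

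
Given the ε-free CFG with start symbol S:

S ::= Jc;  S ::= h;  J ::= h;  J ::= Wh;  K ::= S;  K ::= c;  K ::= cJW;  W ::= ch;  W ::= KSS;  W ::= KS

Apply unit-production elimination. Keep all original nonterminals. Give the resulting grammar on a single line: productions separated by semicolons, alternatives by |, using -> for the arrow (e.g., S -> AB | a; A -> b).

Unit productions: K->S.
Unit pairs (A ⇒* B via units): (K,S).
S: inherits non-unit rules of {S} → Jc | h.
J: inherits non-unit rules of {J} → Wh | h.
K: inherits non-unit rules of {K, S} → Jc | c | cJW | h.
W: inherits non-unit rules of {W} → KS | KSS | ch.

S -> h | Jc; J -> h | Wh; K -> c | h | Jc | cJW; W -> KS | ch | KSS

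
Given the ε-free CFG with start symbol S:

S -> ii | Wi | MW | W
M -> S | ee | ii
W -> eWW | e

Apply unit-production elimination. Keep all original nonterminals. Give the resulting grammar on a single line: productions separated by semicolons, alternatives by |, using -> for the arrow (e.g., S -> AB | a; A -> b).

Unit productions: M->S, S->W.
Unit pairs (A ⇒* B via units): (M,S), (M,W), (S,W).
S: inherits non-unit rules of {S, W} → MW | Wi | e | eWW | ii.
M: inherits non-unit rules of {M, S, W} → MW | Wi | e | eWW | ee | ii.
W: inherits non-unit rules of {W} → e | eWW.

S -> e | MW | Wi | ii | eWW; M -> e | MW | Wi | ee | ii | eWW; W -> e | eWW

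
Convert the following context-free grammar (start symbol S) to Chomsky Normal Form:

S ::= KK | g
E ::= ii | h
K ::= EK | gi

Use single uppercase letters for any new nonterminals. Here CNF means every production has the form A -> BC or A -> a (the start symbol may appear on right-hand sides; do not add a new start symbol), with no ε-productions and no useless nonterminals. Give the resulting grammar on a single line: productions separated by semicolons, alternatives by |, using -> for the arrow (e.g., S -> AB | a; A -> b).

No ε-productions.
No unit productions to eliminate.
TERM: introduce B -> g, A -> i and substitute in every rule of length ≥2.

S -> g | KK; A -> i; B -> g; E -> h | AA; K -> BA | EK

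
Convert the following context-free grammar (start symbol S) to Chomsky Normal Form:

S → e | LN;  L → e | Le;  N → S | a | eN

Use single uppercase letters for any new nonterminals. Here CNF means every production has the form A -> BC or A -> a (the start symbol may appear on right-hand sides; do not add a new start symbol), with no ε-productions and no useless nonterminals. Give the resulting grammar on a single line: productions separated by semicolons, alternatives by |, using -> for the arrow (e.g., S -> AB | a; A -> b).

S -> e | LN; A -> e; L -> e | LA; N -> a | e | AN | LN

No ε-productions.
After unit-elimination: S -> e | LN; L -> e | Le; N -> a | e | LN | eN.
TERM: introduce A -> e and substitute in every rule of length ≥2.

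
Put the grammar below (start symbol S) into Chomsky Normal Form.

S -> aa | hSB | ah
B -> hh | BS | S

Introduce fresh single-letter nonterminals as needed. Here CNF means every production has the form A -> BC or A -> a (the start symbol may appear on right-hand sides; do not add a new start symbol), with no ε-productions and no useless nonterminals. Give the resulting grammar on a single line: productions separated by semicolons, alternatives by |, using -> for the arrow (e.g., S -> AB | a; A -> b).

S -> AA | AC | CE; A -> a; B -> AA | AC | BS | CC | CD; C -> h; D -> SB; E -> SB

No ε-productions.
After unit-elimination: S -> aa | ah | hSB; B -> BS | aa | ah | hh | hSB.
TERM: introduce A -> a, C -> h and substitute in every rule of length ≥2.
BIN: B -> CSB becomes B -> CD, D -> SB; S -> CSB becomes S -> CE, E -> SB.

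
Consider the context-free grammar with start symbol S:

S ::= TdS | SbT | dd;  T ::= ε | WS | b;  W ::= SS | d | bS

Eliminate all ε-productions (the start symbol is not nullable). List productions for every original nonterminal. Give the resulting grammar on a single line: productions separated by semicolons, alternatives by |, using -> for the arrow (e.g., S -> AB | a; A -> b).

S -> Sb | dS | dd | SbT | TdS; T -> b | WS; W -> d | SS | bS

Nullable set: {T}.
S -> SbT: T nullable, giving Sb | SbT.
S -> TdS: T nullable, giving TdS | dS.
Drop T -> ε.
Unchanged (no nullable symbols): S -> dd; T -> WS; T -> b; W -> SS; W -> bS; W -> d.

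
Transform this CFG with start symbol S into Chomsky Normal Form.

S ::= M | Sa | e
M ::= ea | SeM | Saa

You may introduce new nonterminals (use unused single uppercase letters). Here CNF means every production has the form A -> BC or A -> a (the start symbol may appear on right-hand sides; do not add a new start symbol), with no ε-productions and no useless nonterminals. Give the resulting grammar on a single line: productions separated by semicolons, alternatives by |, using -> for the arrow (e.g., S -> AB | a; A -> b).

No ε-productions.
After unit-elimination: S -> e | Sa | ea | Saa | SeM; M -> ea | Saa | SeM.
TERM: introduce A -> a, B -> e and substitute in every rule of length ≥2.
BIN: M -> SAA becomes M -> SC, C -> AA; M -> SBM becomes M -> SD, D -> BM; S -> SAA becomes S -> SE, E -> AA; S -> SBM becomes S -> SF, F -> BM.

S -> e | BA | SA | SE | SF; A -> a; B -> e; C -> AA; D -> BM; E -> AA; F -> BM; M -> BA | SC | SD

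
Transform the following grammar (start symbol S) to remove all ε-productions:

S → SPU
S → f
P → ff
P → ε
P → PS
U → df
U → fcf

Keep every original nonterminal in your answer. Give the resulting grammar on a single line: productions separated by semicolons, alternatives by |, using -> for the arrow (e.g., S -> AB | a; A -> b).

S -> f | SU | SPU; P -> S | PS | ff; U -> df | fcf

Nullable set: {P}.
S -> SPU: P nullable, giving SPU | SU.
Drop P -> ε.
P -> PS: P nullable, giving PS | S.
Unchanged (no nullable symbols): S -> f; P -> ff; U -> df; U -> fcf.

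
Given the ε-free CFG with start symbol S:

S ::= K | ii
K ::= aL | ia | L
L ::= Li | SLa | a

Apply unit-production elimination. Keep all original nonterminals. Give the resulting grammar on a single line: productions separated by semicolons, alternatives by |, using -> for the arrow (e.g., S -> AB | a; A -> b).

Unit productions: K->L, S->K.
Unit pairs (A ⇒* B via units): (K,L), (S,K), (S,L).
S: inherits non-unit rules of {K, L, S} → Li | SLa | a | aL | ia | ii.
K: inherits non-unit rules of {K, L} → Li | SLa | a | aL | ia.
L: inherits non-unit rules of {L} → Li | SLa | a.

S -> a | Li | aL | ia | ii | SLa; K -> a | Li | aL | ia | SLa; L -> a | Li | SLa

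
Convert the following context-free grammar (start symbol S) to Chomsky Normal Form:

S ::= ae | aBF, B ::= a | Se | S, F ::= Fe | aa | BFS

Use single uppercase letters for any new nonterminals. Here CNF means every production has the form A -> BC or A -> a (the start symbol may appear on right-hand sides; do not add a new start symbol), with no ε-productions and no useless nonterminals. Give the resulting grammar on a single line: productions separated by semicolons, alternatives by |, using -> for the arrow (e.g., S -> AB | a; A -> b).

S -> CA | CG; A -> e; B -> a | CA | CD | SA; C -> a; D -> BF; E -> FS; F -> BE | CC | FA; G -> BF

No ε-productions.
After unit-elimination: S -> ae | aBF; B -> a | Se | ae | aBF; F -> Fe | aa | BFS.
TERM: introduce C -> a, A -> e and substitute in every rule of length ≥2.
BIN: B -> CBF becomes B -> CD, D -> BF; F -> BFS becomes F -> BE, E -> FS; S -> CBF becomes S -> CG, G -> BF.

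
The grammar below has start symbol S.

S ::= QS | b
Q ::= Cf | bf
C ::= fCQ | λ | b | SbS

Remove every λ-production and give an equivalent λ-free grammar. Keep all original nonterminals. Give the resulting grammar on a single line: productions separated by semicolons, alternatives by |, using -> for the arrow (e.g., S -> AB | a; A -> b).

Nullable set: {C}.
Drop C -> λ.
C -> fCQ: C nullable, giving fCQ | fQ.
Q -> Cf: C nullable, giving Cf | f.
Unchanged (no nullable symbols): S -> QS; S -> b; C -> SbS; C -> b; Q -> bf.

S -> b | QS; C -> b | fQ | SbS | fCQ; Q -> f | Cf | bf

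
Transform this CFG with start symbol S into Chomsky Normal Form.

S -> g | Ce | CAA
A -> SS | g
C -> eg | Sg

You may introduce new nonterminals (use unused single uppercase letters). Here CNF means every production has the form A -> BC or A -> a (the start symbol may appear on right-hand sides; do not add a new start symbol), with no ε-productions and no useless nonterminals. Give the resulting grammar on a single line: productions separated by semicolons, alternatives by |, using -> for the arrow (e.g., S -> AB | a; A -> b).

No ε-productions.
No unit productions to eliminate.
TERM: introduce D -> e, B -> g and substitute in every rule of length ≥2.
BIN: S -> CAA becomes S -> CE, E -> AA.

S -> g | CD | CE; A -> g | SS; B -> g; C -> DB | SB; D -> e; E -> AA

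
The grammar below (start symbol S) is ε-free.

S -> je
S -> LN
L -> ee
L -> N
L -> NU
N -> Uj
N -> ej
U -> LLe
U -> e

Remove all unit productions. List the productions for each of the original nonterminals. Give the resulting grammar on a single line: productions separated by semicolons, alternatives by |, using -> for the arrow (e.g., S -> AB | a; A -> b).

Unit productions: L->N.
Unit pairs (A ⇒* B via units): (L,N).
S: inherits non-unit rules of {S} → LN | je.
L: inherits non-unit rules of {L, N} → NU | Uj | ee | ej.
N: inherits non-unit rules of {N} → Uj | ej.
U: inherits non-unit rules of {U} → LLe | e.

S -> LN | je; L -> NU | Uj | ee | ej; N -> Uj | ej; U -> e | LLe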